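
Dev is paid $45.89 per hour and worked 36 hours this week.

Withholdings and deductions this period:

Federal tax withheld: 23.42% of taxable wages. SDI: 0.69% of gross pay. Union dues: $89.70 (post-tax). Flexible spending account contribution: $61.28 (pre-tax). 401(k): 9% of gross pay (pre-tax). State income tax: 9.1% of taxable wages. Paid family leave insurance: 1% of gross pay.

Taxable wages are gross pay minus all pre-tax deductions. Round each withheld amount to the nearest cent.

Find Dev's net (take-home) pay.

Gross pay: 36 × $45.89 = $1652.04
Flexible spending account contribution: $61.28
401(k): $1652.04 × 0.09 = $148.68
Pre-tax total = $61.28 + $148.68 = $209.96
Taxable wages = $1652.04 − $209.96 = $1442.08
Federal tax withheld: $1442.08 × 0.2342 = $337.74
State income tax: $1442.08 × 0.091 = $131.23
SDI: $1652.04 × 0.0069 = $11.40
Paid family leave insurance: $1652.04 × 0.01 = $16.52
Union dues: $89.70
Total deductions = $61.28 + $148.68 + $337.74 + $131.23 + $11.40 + $16.52 + $89.70 = $796.55
Net pay = $1652.04 − $796.55 = $855.49

$855.49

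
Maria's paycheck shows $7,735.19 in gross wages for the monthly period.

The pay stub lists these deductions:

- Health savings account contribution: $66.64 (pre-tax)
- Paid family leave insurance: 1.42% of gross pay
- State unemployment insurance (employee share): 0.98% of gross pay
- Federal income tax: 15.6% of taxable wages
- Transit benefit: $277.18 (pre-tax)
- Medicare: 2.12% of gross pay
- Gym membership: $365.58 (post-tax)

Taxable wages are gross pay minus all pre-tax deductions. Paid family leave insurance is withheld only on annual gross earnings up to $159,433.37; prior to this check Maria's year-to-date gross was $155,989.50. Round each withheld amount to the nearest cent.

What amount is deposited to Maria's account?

$5,584.05

Transit benefit: $277.18
Health savings account contribution: $66.64
Pre-tax total = $277.18 + $66.64 = $343.82
Taxable wages = $7,735.19 − $343.82 = $7,391.37
Federal income tax: $7,391.37 × 0.156 = $1,153.05
State unemployment insurance (employee share): $7,735.19 × 0.0098 = $75.80
Paid family leave insurance: only $159,433.37 − $155,989.50 = $3,443.87 of this check is subject → $3,443.87 × 0.0142 = $48.90
Medicare: $7,735.19 × 0.0212 = $163.99
Gym membership: $365.58
Total deductions = $277.18 + $66.64 + $1,153.05 + $75.80 + $48.90 + $163.99 + $365.58 = $2,151.14
Net pay = $7,735.19 − $2,151.14 = $5,584.05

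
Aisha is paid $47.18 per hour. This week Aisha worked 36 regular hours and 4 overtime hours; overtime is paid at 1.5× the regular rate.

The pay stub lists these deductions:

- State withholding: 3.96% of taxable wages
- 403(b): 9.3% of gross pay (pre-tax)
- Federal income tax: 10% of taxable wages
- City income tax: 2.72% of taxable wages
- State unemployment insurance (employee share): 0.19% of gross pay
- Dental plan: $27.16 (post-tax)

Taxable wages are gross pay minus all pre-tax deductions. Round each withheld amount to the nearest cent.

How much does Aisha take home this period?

Regular pay: 36 × $47.18 = $1,698.48
Overtime pay: 4 × $47.18 × 1.5 = $283.08
Gross pay = $1,698.48 + $283.08 = $1,981.56
403(b): $1,981.56 × 0.093 = $184.29
Taxable wages = $1,981.56 − $184.29 = $1,797.27
City income tax: $1,797.27 × 0.0272 = $48.89
State withholding: $1,797.27 × 0.0396 = $71.17
Federal income tax: $1,797.27 × 0.1 = $179.73
State unemployment insurance (employee share): $1,981.56 × 0.0019 = $3.76
Dental plan: $27.16
Total deductions = $184.29 + $48.89 + $71.17 + $179.73 + $3.76 + $27.16 = $515.00
Net pay = $1,981.56 − $515.00 = $1,466.56

$1,466.56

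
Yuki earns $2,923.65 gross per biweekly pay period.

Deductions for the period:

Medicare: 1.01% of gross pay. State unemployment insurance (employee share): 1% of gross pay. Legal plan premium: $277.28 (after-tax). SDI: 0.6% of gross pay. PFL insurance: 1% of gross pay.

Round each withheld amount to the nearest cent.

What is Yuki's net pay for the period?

$2,540.82

SDI: $2,923.65 × 0.006 = $17.54
PFL insurance: $2,923.65 × 0.01 = $29.24
State unemployment insurance (employee share): $2,923.65 × 0.01 = $29.24
Medicare: $2,923.65 × 0.0101 = $29.53
Legal plan premium: $277.28
Total deductions = $17.54 + $29.24 + $29.24 + $29.53 + $277.28 = $382.83
Net pay = $2,923.65 − $382.83 = $2,540.82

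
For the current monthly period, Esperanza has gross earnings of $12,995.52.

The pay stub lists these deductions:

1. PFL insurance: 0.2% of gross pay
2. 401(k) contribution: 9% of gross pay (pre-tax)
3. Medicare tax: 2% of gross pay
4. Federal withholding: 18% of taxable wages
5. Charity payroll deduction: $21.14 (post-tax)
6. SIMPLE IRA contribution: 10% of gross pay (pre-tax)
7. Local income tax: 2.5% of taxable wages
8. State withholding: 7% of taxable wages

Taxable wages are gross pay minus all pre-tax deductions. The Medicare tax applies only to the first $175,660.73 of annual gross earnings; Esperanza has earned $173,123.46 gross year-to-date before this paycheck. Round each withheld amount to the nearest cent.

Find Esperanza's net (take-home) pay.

$7,533.73

SIMPLE IRA contribution: $12,995.52 × 0.1 = $1,299.55
401(k) contribution: $12,995.52 × 0.09 = $1,169.60
Pre-tax total = $1,299.55 + $1,169.60 = $2,469.15
Taxable wages = $12,995.52 − $2,469.15 = $10,526.37
Federal withholding: $10,526.37 × 0.18 = $1,894.75
State withholding: $10,526.37 × 0.07 = $736.85
Local income tax: $10,526.37 × 0.025 = $263.16
Medicare tax: only $175,660.73 − $173,123.46 = $2,537.27 of this check is subject → $2,537.27 × 0.02 = $50.75
PFL insurance: $12,995.52 × 0.002 = $25.99
Charity payroll deduction: $21.14
Total deductions = $1,299.55 + $1,169.60 + $1,894.75 + $736.85 + $263.16 + $50.75 + $25.99 + $21.14 = $5,461.79
Net pay = $12,995.52 − $5,461.79 = $7,533.73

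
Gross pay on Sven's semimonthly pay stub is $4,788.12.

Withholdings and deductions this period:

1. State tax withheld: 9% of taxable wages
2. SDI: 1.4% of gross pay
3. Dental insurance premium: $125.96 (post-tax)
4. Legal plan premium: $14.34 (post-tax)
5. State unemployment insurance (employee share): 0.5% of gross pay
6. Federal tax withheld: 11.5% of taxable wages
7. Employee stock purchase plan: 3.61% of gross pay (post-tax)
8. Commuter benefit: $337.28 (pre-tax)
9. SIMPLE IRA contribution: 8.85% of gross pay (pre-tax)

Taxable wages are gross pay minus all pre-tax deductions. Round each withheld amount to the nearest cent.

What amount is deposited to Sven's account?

Commuter benefit: $337.28
SIMPLE IRA contribution: $4,788.12 × 0.0885 = $423.75
Pre-tax total = $337.28 + $423.75 = $761.03
Taxable wages = $4,788.12 − $761.03 = $4,027.09
State tax withheld: $4,027.09 × 0.09 = $362.44
Federal tax withheld: $4,027.09 × 0.115 = $463.12
State unemployment insurance (employee share): $4,788.12 × 0.005 = $23.94
SDI: $4,788.12 × 0.014 = $67.03
Legal plan premium: $14.34
Employee stock purchase plan: $4,788.12 × 0.0361 = $172.85
Dental insurance premium: $125.96
Total deductions = $337.28 + $423.75 + $362.44 + $463.12 + $23.94 + $67.03 + $14.34 + $172.85 + $125.96 = $1,990.71
Net pay = $4,788.12 − $1,990.71 = $2,797.41

$2,797.41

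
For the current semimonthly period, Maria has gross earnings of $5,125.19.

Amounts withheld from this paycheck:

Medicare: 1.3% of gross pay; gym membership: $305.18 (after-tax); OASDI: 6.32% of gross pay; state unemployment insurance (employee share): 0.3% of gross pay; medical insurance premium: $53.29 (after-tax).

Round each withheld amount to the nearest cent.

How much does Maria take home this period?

$4,360.80

OASDI: $5,125.19 × 0.0632 = $323.91
State unemployment insurance (employee share): $5,125.19 × 0.003 = $15.38
Medicare: $5,125.19 × 0.013 = $66.63
Medical insurance premium: $53.29
Gym membership: $305.18
Total deductions = $323.91 + $15.38 + $66.63 + $53.29 + $305.18 = $764.39
Net pay = $5,125.19 − $764.39 = $4,360.80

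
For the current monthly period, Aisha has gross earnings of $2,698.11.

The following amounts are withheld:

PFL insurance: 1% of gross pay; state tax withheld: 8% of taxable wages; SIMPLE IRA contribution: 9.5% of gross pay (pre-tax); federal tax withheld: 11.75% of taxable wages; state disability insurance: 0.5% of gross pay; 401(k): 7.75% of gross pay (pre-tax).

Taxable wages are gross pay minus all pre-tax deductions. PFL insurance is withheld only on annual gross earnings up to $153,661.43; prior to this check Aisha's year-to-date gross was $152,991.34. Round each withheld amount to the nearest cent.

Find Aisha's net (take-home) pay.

$1,771.54

SIMPLE IRA contribution: $2,698.11 × 0.095 = $256.32
401(k): $2,698.11 × 0.0775 = $209.10
Pre-tax total = $256.32 + $209.10 = $465.42
Taxable wages = $2,698.11 − $465.42 = $2,232.69
Federal tax withheld: $2,232.69 × 0.1175 = $262.34
State tax withheld: $2,232.69 × 0.08 = $178.62
PFL insurance: only $153,661.43 − $152,991.34 = $670.09 of this check is subject → $670.09 × 0.01 = $6.70
State disability insurance: $2,698.11 × 0.005 = $13.49
Total deductions = $256.32 + $209.10 + $262.34 + $178.62 + $6.70 + $13.49 = $926.57
Net pay = $2,698.11 − $926.57 = $1,771.54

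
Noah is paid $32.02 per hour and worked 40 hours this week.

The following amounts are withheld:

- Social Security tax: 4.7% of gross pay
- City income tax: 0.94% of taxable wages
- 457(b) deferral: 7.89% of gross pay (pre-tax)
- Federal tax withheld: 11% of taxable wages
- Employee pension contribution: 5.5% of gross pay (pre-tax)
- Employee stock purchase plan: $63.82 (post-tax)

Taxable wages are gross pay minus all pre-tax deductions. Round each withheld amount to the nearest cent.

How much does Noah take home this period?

$852.83

Gross pay: 40 × $32.02 = $1,280.80
457(b) deferral: $1,280.80 × 0.0789 = $101.06
Employee pension contribution: $1,280.80 × 0.055 = $70.44
Pre-tax total = $101.06 + $70.44 = $171.50
Taxable wages = $1,280.80 − $171.50 = $1,109.30
City income tax: $1,109.30 × 0.0094 = $10.43
Federal tax withheld: $1,109.30 × 0.11 = $122.02
Social Security tax: $1,280.80 × 0.047 = $60.20
Employee stock purchase plan: $63.82
Total deductions = $101.06 + $70.44 + $10.43 + $122.02 + $60.20 + $63.82 = $427.97
Net pay = $1,280.80 − $427.97 = $852.83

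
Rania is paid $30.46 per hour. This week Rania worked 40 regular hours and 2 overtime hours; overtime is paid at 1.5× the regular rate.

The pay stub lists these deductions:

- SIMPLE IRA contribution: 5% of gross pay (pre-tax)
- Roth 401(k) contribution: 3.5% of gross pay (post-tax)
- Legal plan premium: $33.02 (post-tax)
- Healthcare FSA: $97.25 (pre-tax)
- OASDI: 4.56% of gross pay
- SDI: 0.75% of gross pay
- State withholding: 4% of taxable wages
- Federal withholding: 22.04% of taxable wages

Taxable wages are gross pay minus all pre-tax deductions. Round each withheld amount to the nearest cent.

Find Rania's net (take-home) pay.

Regular pay: 40 × $30.46 = $1,218.40
Overtime pay: 2 × $30.46 × 1.5 = $91.38
Gross pay = $1,218.40 + $91.38 = $1,309.78
Healthcare FSA: $97.25
SIMPLE IRA contribution: $1,309.78 × 0.05 = $65.49
Pre-tax total = $97.25 + $65.49 = $162.74
Taxable wages = $1,309.78 − $162.74 = $1,147.04
Federal withholding: $1,147.04 × 0.2204 = $252.81
State withholding: $1,147.04 × 0.04 = $45.88
SDI: $1,309.78 × 0.0075 = $9.82
OASDI: $1,309.78 × 0.0456 = $59.73
Legal plan premium: $33.02
Roth 401(k) contribution: $1,309.78 × 0.035 = $45.84
Total deductions = $97.25 + $65.49 + $252.81 + $45.88 + $9.82 + $59.73 + $33.02 + $45.84 = $609.84
Net pay = $1,309.78 − $609.84 = $699.94

$699.94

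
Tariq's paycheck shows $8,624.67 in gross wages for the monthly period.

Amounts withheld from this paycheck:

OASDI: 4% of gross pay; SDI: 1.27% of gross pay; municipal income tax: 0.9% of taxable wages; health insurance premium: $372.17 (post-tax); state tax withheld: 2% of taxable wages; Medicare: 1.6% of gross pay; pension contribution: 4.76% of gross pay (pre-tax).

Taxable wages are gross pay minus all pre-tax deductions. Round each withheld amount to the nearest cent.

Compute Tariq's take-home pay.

Pension contribution: $8,624.67 × 0.0476 = $410.53
Taxable wages = $8,624.67 − $410.53 = $8,214.14
State tax withheld: $8,214.14 × 0.02 = $164.28
Municipal income tax: $8,214.14 × 0.009 = $73.93
Medicare: $8,624.67 × 0.016 = $137.99
OASDI: $8,624.67 × 0.04 = $344.99
SDI: $8,624.67 × 0.0127 = $109.53
Health insurance premium: $372.17
Total deductions = $410.53 + $164.28 + $73.93 + $137.99 + $344.99 + $109.53 + $372.17 = $1,613.42
Net pay = $8,624.67 − $1,613.42 = $7,011.25

$7,011.25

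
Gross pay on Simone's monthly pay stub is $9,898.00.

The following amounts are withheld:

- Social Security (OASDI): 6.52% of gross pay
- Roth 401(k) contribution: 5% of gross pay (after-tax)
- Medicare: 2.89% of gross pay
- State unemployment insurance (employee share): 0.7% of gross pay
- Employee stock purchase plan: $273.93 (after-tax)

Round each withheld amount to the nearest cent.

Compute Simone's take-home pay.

Social Security (OASDI): $9,898.00 × 0.0652 = $645.35
State unemployment insurance (employee share): $9,898.00 × 0.007 = $69.29
Medicare: $9,898.00 × 0.0289 = $286.05
Roth 401(k) contribution: $9,898.00 × 0.05 = $494.90
Employee stock purchase plan: $273.93
Total deductions = $645.35 + $69.29 + $286.05 + $494.90 + $273.93 = $1,769.52
Net pay = $9,898.00 − $1,769.52 = $8,128.48

$8,128.48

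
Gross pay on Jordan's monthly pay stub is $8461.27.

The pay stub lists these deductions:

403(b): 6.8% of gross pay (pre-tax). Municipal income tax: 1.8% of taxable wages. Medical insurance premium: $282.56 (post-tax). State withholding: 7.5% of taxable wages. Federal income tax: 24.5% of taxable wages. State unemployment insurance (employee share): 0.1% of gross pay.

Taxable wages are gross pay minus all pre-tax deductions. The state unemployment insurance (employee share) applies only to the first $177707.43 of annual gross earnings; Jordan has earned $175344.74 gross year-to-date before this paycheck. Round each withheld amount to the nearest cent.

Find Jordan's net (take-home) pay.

403(b): $8461.27 × 0.068 = $575.37
Taxable wages = $8461.27 − $575.37 = $7885.90
Federal income tax: $7885.90 × 0.245 = $1932.05
Municipal income tax: $7885.90 × 0.018 = $141.95
State withholding: $7885.90 × 0.075 = $591.44
State unemployment insurance (employee share): only $177707.43 − $175344.74 = $2362.69 of this check is subject → $2362.69 × 0.001 = $2.36
Medical insurance premium: $282.56
Total deductions = $575.37 + $1932.05 + $141.95 + $591.44 + $2.36 + $282.56 = $3525.73
Net pay = $8461.27 − $3525.73 = $4935.54

$4935.54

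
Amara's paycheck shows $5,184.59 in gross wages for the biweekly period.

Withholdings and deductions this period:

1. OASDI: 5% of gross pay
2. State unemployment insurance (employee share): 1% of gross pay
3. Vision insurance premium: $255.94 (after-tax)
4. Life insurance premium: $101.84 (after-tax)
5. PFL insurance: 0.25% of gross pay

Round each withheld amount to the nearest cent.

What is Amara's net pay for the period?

PFL insurance: $5,184.59 × 0.0025 = $12.96
OASDI: $5,184.59 × 0.05 = $259.23
State unemployment insurance (employee share): $5,184.59 × 0.01 = $51.85
Vision insurance premium: $255.94
Life insurance premium: $101.84
Total deductions = $12.96 + $259.23 + $51.85 + $255.94 + $101.84 = $681.82
Net pay = $5,184.59 − $681.82 = $4,502.77

$4,502.77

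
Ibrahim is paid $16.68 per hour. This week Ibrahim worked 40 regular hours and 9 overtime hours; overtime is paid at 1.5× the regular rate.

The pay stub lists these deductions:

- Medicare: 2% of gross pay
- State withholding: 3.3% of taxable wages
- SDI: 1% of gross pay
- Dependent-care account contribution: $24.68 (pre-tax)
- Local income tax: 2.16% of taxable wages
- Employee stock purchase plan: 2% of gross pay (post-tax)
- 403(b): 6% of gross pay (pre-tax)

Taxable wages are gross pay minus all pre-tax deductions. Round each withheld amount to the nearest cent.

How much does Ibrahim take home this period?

Regular pay: 40 × $16.68 = $667.20
Overtime pay: 9 × $16.68 × 1.5 = $225.18
Gross pay = $667.20 + $225.18 = $892.38
Dependent-care account contribution: $24.68
403(b): $892.38 × 0.06 = $53.54
Pre-tax total = $24.68 + $53.54 = $78.22
Taxable wages = $892.38 − $78.22 = $814.16
State withholding: $814.16 × 0.033 = $26.87
Local income tax: $814.16 × 0.0216 = $17.59
Medicare: $892.38 × 0.02 = $17.85
SDI: $892.38 × 0.01 = $8.92
Employee stock purchase plan: $892.38 × 0.02 = $17.85
Total deductions = $24.68 + $53.54 + $26.87 + $17.59 + $17.85 + $8.92 + $17.85 = $167.30
Net pay = $892.38 − $167.30 = $725.08

$725.08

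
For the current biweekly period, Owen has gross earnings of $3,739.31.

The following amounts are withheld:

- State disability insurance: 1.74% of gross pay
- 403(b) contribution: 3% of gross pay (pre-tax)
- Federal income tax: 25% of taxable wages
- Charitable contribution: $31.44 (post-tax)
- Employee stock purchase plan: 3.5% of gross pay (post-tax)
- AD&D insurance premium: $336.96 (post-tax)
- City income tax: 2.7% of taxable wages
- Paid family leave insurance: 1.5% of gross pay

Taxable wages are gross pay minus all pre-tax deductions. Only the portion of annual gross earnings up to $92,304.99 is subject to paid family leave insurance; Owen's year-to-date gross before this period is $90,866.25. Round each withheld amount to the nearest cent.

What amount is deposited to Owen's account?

403(b) contribution: $3,739.31 × 0.03 = $112.18
Taxable wages = $3,739.31 − $112.18 = $3,627.13
City income tax: $3,627.13 × 0.027 = $97.93
Federal income tax: $3,627.13 × 0.25 = $906.78
State disability insurance: $3,739.31 × 0.0174 = $65.06
Paid family leave insurance: only $92,304.99 − $90,866.25 = $1,438.74 of this check is subject → $1,438.74 × 0.015 = $21.58
Charitable contribution: $31.44
AD&D insurance premium: $336.96
Employee stock purchase plan: $3,739.31 × 0.035 = $130.88
Total deductions = $112.18 + $97.93 + $906.78 + $65.06 + $21.58 + $31.44 + $336.96 + $130.88 = $1,702.81
Net pay = $3,739.31 − $1,702.81 = $2,036.50

$2,036.50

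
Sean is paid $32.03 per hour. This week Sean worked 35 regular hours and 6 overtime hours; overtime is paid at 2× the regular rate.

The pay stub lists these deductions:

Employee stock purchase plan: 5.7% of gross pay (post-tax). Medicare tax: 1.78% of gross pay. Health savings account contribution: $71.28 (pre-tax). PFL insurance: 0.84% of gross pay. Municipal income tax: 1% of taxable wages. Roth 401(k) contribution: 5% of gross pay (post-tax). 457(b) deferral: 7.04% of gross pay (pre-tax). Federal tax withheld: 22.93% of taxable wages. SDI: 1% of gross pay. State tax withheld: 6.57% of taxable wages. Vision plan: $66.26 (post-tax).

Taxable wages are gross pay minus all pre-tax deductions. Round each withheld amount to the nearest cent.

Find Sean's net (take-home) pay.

$641.23

Regular pay: 35 × $32.03 = $1121.05
Overtime pay: 6 × $32.03 × 2 = $384.36
Gross pay = $1121.05 + $384.36 = $1505.41
Health savings account contribution: $71.28
457(b) deferral: $1505.41 × 0.0704 = $105.98
Pre-tax total = $71.28 + $105.98 = $177.26
Taxable wages = $1505.41 − $177.26 = $1328.15
Municipal income tax: $1328.15 × 0.01 = $13.28
State tax withheld: $1328.15 × 0.0657 = $87.26
Federal tax withheld: $1328.15 × 0.2293 = $304.54
PFL insurance: $1505.41 × 0.0084 = $12.65
Medicare tax: $1505.41 × 0.0178 = $26.80
SDI: $1505.41 × 0.01 = $15.05
Employee stock purchase plan: $1505.41 × 0.057 = $85.81
Roth 401(k) contribution: $1505.41 × 0.05 = $75.27
Vision plan: $66.26
Total deductions = $71.28 + $105.98 + $13.28 + $87.26 + $304.54 + $12.65 + $26.80 + $15.05 + $85.81 + $75.27 + $66.26 = $864.18
Net pay = $1505.41 − $864.18 = $641.23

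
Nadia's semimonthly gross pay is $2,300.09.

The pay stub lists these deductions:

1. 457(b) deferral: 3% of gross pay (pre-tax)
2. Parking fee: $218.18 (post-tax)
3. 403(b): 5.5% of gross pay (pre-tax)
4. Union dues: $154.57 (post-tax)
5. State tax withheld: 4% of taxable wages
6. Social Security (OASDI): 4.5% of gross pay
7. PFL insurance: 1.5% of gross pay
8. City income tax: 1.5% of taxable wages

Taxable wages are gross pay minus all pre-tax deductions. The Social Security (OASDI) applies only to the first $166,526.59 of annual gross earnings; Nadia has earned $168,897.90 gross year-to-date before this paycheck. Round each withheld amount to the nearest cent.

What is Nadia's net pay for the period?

$1,581.59

457(b) deferral: $2,300.09 × 0.03 = $69.00
403(b): $2,300.09 × 0.055 = $126.50
Pre-tax total = $69.00 + $126.50 = $195.50
Taxable wages = $2,300.09 − $195.50 = $2,104.59
State tax withheld: $2,104.59 × 0.04 = $84.18
City income tax: $2,104.59 × 0.015 = $31.57
Social Security (OASDI): annual cap $166,526.59 already reached (YTD $168,897.90), so $0.00
PFL insurance: $2,300.09 × 0.015 = $34.50
Union dues: $154.57
Parking fee: $218.18
Total deductions = $69.00 + $126.50 + $84.18 + $31.57 + $0.00 + $34.50 + $154.57 + $218.18 = $718.50
Net pay = $2,300.09 − $718.50 = $1,581.59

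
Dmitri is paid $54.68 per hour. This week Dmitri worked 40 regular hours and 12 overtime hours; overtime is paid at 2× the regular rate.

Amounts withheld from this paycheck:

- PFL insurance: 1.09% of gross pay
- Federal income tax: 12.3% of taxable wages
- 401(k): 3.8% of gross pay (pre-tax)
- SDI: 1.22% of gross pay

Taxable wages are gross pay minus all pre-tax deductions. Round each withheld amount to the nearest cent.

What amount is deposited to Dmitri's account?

$2,871.63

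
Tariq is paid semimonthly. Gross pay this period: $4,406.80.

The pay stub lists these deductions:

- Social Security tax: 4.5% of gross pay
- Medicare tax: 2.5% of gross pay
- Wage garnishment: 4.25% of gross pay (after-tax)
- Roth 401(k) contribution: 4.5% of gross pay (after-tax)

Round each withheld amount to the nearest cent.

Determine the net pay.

Medicare tax: $4,406.80 × 0.025 = $110.17
Social Security tax: $4,406.80 × 0.045 = $198.31
Wage garnishment: $4,406.80 × 0.0425 = $187.29
Roth 401(k) contribution: $4,406.80 × 0.045 = $198.31
Total deductions = $110.17 + $198.31 + $187.29 + $198.31 = $694.08
Net pay = $4,406.80 − $694.08 = $3,712.72

$3,712.72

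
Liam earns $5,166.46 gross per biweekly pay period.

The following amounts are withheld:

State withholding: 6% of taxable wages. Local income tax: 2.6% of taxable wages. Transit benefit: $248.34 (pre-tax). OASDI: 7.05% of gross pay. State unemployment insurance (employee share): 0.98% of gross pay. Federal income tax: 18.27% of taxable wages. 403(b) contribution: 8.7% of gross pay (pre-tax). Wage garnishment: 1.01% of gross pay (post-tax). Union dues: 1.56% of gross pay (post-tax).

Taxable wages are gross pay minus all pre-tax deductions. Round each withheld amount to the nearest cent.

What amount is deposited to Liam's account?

$2,720.27

Transit benefit: $248.34
403(b) contribution: $5,166.46 × 0.087 = $449.48
Pre-tax total = $248.34 + $449.48 = $697.82
Taxable wages = $5,166.46 − $697.82 = $4,468.64
State withholding: $4,468.64 × 0.06 = $268.12
Local income tax: $4,468.64 × 0.026 = $116.18
Federal income tax: $4,468.64 × 0.1827 = $816.42
State unemployment insurance (employee share): $5,166.46 × 0.0098 = $50.63
OASDI: $5,166.46 × 0.0705 = $364.24
Union dues: $5,166.46 × 0.0156 = $80.60
Wage garnishment: $5,166.46 × 0.0101 = $52.18
Total deductions = $248.34 + $449.48 + $268.12 + $116.18 + $816.42 + $50.63 + $364.24 + $80.60 + $52.18 = $2,446.19
Net pay = $5,166.46 − $2,446.19 = $2,720.27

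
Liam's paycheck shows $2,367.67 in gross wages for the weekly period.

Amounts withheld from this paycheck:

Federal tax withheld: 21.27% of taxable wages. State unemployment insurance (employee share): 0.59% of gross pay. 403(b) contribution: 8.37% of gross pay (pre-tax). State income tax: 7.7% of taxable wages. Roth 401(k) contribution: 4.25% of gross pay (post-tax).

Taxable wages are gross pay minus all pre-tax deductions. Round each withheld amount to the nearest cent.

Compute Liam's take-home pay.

$1,426.40

403(b) contribution: $2,367.67 × 0.0837 = $198.17
Taxable wages = $2,367.67 − $198.17 = $2,169.50
State income tax: $2,169.50 × 0.077 = $167.05
Federal tax withheld: $2,169.50 × 0.2127 = $461.45
State unemployment insurance (employee share): $2,367.67 × 0.0059 = $13.97
Roth 401(k) contribution: $2,367.67 × 0.0425 = $100.63
Total deductions = $198.17 + $167.05 + $461.45 + $13.97 + $100.63 = $941.27
Net pay = $2,367.67 − $941.27 = $1,426.40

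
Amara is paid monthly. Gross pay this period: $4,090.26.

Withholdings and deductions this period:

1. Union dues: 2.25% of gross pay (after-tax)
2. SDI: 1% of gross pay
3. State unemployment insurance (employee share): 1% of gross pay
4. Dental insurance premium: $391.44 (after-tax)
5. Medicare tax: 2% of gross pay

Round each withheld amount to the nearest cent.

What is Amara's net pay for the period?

SDI: $4,090.26 × 0.01 = $40.90
Medicare tax: $4,090.26 × 0.02 = $81.81
State unemployment insurance (employee share): $4,090.26 × 0.01 = $40.90
Union dues: $4,090.26 × 0.0225 = $92.03
Dental insurance premium: $391.44
Total deductions = $40.90 + $81.81 + $40.90 + $92.03 + $391.44 = $647.08
Net pay = $4,090.26 − $647.08 = $3,443.18

$3,443.18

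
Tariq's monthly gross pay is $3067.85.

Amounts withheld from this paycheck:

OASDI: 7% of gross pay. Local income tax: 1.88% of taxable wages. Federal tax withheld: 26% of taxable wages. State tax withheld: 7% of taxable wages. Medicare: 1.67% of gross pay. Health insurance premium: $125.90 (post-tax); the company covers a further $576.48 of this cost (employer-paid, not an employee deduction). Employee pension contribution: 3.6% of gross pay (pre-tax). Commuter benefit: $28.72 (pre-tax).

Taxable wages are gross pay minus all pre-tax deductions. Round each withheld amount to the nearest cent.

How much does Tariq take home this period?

Employee pension contribution: $3067.85 × 0.036 = $110.44
Commuter benefit: $28.72
Pre-tax total = $110.44 + $28.72 = $139.16
Taxable wages = $3067.85 − $139.16 = $2928.69
Federal tax withheld: $2928.69 × 0.26 = $761.46
Local income tax: $2928.69 × 0.0188 = $55.06
State tax withheld: $2928.69 × 0.07 = $205.01
OASDI: $3067.85 × 0.07 = $214.75
Medicare: $3067.85 × 0.0167 = $51.23
Health insurance premium: $125.90
(Employer's $576.48 toward health insurance premium is not withheld from the employee.)
Total deductions = $110.44 + $28.72 + $761.46 + $55.06 + $205.01 + $214.75 + $51.23 + $125.90 = $1552.57
Net pay = $3067.85 − $1552.57 = $1515.28

$1515.28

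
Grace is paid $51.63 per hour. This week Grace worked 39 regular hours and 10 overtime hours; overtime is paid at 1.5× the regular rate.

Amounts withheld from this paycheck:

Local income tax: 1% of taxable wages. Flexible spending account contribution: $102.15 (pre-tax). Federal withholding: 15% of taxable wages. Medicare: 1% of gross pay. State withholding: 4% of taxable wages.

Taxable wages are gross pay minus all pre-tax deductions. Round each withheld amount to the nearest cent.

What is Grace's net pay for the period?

Regular pay: 39 × $51.63 = $2,013.57
Overtime pay: 10 × $51.63 × 1.5 = $774.45
Gross pay = $2,013.57 + $774.45 = $2,788.02
Flexible spending account contribution: $102.15
Taxable wages = $2,788.02 − $102.15 = $2,685.87
Local income tax: $2,685.87 × 0.01 = $26.86
State withholding: $2,685.87 × 0.04 = $107.43
Federal withholding: $2,685.87 × 0.15 = $402.88
Medicare: $2,788.02 × 0.01 = $27.88
Total deductions = $102.15 + $26.86 + $107.43 + $402.88 + $27.88 = $667.20
Net pay = $2,788.02 − $667.20 = $2,120.82

$2,120.82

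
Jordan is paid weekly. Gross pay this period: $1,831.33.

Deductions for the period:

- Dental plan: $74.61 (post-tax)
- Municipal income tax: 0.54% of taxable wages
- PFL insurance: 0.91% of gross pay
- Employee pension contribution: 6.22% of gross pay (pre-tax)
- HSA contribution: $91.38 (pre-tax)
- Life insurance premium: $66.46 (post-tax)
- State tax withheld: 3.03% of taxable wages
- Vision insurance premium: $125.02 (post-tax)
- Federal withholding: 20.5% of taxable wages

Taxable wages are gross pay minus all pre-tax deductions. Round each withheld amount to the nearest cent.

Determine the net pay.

$951.89

HSA contribution: $91.38
Employee pension contribution: $1,831.33 × 0.0622 = $113.91
Pre-tax total = $91.38 + $113.91 = $205.29
Taxable wages = $1,831.33 − $205.29 = $1,626.04
Federal withholding: $1,626.04 × 0.205 = $333.34
Municipal income tax: $1,626.04 × 0.0054 = $8.78
State tax withheld: $1,626.04 × 0.0303 = $49.27
PFL insurance: $1,831.33 × 0.0091 = $16.67
Dental plan: $74.61
Life insurance premium: $66.46
Vision insurance premium: $125.02
Total deductions = $91.38 + $113.91 + $333.34 + $8.78 + $49.27 + $16.67 + $74.61 + $66.46 + $125.02 = $879.44
Net pay = $1,831.33 − $879.44 = $951.89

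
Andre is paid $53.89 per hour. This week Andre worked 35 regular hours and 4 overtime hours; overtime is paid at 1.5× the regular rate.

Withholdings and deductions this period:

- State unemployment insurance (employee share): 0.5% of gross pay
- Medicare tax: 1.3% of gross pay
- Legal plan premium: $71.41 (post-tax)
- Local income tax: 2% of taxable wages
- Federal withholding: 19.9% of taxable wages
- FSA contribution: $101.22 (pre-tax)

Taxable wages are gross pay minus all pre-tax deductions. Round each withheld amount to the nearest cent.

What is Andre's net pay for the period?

Regular pay: 35 × $53.89 = $1,886.15
Overtime pay: 4 × $53.89 × 1.5 = $323.34
Gross pay = $1,886.15 + $323.34 = $2,209.49
FSA contribution: $101.22
Taxable wages = $2,209.49 − $101.22 = $2,108.27
Local income tax: $2,108.27 × 0.02 = $42.17
Federal withholding: $2,108.27 × 0.199 = $419.55
State unemployment insurance (employee share): $2,209.49 × 0.005 = $11.05
Medicare tax: $2,209.49 × 0.013 = $28.72
Legal plan premium: $71.41
Total deductions = $101.22 + $42.17 + $419.55 + $11.05 + $28.72 + $71.41 = $674.12
Net pay = $2,209.49 − $674.12 = $1,535.37

$1,535.37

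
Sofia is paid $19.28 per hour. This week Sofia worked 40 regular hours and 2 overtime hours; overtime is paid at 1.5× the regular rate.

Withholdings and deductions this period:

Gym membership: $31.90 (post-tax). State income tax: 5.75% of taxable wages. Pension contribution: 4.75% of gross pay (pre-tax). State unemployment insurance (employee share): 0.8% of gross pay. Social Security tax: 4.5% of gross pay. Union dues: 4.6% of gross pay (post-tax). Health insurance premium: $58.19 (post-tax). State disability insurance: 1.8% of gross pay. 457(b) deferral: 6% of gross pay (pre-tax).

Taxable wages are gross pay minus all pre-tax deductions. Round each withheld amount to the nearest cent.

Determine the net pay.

$510.28

Regular pay: 40 × $19.28 = $771.20
Overtime pay: 2 × $19.28 × 1.5 = $57.84
Gross pay = $771.20 + $57.84 = $829.04
457(b) deferral: $829.04 × 0.06 = $49.74
Pension contribution: $829.04 × 0.0475 = $39.38
Pre-tax total = $49.74 + $39.38 = $89.12
Taxable wages = $829.04 − $89.12 = $739.92
State income tax: $739.92 × 0.0575 = $42.55
Social Security tax: $829.04 × 0.045 = $37.31
State disability insurance: $829.04 × 0.018 = $14.92
State unemployment insurance (employee share): $829.04 × 0.008 = $6.63
Union dues: $829.04 × 0.046 = $38.14
Health insurance premium: $58.19
Gym membership: $31.90
Total deductions = $49.74 + $39.38 + $42.55 + $37.31 + $14.92 + $6.63 + $38.14 + $58.19 + $31.90 = $318.76
Net pay = $829.04 − $318.76 = $510.28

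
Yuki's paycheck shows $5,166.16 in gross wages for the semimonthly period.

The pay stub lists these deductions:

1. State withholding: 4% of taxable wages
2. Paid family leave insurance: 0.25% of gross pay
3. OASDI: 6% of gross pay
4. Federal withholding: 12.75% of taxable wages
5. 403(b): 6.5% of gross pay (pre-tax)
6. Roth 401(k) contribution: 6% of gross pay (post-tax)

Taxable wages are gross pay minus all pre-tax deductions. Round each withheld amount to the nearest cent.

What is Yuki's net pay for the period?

$3,388.42

403(b): $5,166.16 × 0.065 = $335.80
Taxable wages = $5,166.16 − $335.80 = $4,830.36
State withholding: $4,830.36 × 0.04 = $193.21
Federal withholding: $4,830.36 × 0.1275 = $615.87
OASDI: $5,166.16 × 0.06 = $309.97
Paid family leave insurance: $5,166.16 × 0.0025 = $12.92
Roth 401(k) contribution: $5,166.16 × 0.06 = $309.97
Total deductions = $335.80 + $193.21 + $615.87 + $309.97 + $12.92 + $309.97 = $1,777.74
Net pay = $5,166.16 − $1,777.74 = $3,388.42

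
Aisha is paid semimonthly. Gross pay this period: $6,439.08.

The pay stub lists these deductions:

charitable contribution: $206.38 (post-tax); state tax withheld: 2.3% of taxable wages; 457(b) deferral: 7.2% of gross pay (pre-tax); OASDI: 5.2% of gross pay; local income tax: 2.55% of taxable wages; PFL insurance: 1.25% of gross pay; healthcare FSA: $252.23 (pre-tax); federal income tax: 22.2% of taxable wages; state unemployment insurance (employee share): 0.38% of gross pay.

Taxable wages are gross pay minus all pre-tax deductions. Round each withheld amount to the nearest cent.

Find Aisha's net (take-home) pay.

457(b) deferral: $6,439.08 × 0.072 = $463.61
Healthcare FSA: $252.23
Pre-tax total = $463.61 + $252.23 = $715.84
Taxable wages = $6,439.08 − $715.84 = $5,723.24
Local income tax: $5,723.24 × 0.0255 = $145.94
Federal income tax: $5,723.24 × 0.222 = $1,270.56
State tax withheld: $5,723.24 × 0.023 = $131.63
OASDI: $6,439.08 × 0.052 = $334.83
State unemployment insurance (employee share): $6,439.08 × 0.0038 = $24.47
PFL insurance: $6,439.08 × 0.0125 = $80.49
Charitable contribution: $206.38
Total deductions = $463.61 + $252.23 + $145.94 + $1,270.56 + $131.63 + $334.83 + $24.47 + $80.49 + $206.38 = $2,910.14
Net pay = $6,439.08 − $2,910.14 = $3,528.94

$3,528.94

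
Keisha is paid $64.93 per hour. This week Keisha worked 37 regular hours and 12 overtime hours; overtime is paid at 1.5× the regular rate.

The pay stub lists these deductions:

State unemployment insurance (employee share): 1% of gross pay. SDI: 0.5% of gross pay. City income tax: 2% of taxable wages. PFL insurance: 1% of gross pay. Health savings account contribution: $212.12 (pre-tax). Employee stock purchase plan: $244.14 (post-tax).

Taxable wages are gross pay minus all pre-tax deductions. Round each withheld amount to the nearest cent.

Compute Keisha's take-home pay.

$2,958.43

Regular pay: 37 × $64.93 = $2,402.41
Overtime pay: 12 × $64.93 × 1.5 = $1,168.74
Gross pay = $2,402.41 + $1,168.74 = $3,571.15
Health savings account contribution: $212.12
Taxable wages = $3,571.15 − $212.12 = $3,359.03
City income tax: $3,359.03 × 0.02 = $67.18
PFL insurance: $3,571.15 × 0.01 = $35.71
State unemployment insurance (employee share): $3,571.15 × 0.01 = $35.71
SDI: $3,571.15 × 0.005 = $17.86
Employee stock purchase plan: $244.14
Total deductions = $212.12 + $67.18 + $35.71 + $35.71 + $17.86 + $244.14 = $612.72
Net pay = $3,571.15 − $612.72 = $2,958.43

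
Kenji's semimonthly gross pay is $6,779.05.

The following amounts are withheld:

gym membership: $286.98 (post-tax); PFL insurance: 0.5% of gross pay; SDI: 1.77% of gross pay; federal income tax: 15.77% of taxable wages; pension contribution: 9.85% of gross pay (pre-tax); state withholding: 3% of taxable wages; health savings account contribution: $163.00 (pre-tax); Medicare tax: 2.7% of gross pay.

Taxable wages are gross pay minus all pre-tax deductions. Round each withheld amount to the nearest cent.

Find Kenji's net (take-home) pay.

$4,207.91

Health savings account contribution: $163.00
Pension contribution: $6,779.05 × 0.0985 = $667.74
Pre-tax total = $163.00 + $667.74 = $830.74
Taxable wages = $6,779.05 − $830.74 = $5,948.31
State withholding: $5,948.31 × 0.03 = $178.45
Federal income tax: $5,948.31 × 0.1577 = $938.05
PFL insurance: $6,779.05 × 0.005 = $33.90
SDI: $6,779.05 × 0.0177 = $119.99
Medicare tax: $6,779.05 × 0.027 = $183.03
Gym membership: $286.98
Total deductions = $163.00 + $667.74 + $178.45 + $938.05 + $33.90 + $119.99 + $183.03 + $286.98 = $2,571.14
Net pay = $6,779.05 − $2,571.14 = $4,207.91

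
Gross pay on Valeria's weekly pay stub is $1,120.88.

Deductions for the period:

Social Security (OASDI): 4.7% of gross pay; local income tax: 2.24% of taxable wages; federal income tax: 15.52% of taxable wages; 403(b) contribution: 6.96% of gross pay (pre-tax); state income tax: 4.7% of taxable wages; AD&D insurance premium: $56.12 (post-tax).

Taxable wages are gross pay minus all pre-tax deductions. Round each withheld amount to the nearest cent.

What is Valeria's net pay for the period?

403(b) contribution: $1,120.88 × 0.0696 = $78.01
Taxable wages = $1,120.88 − $78.01 = $1,042.87
Federal income tax: $1,042.87 × 0.1552 = $161.85
Local income tax: $1,042.87 × 0.0224 = $23.36
State income tax: $1,042.87 × 0.047 = $49.01
Social Security (OASDI): $1,120.88 × 0.047 = $52.68
AD&D insurance premium: $56.12
Total deductions = $78.01 + $161.85 + $23.36 + $49.01 + $52.68 + $56.12 = $421.03
Net pay = $1,120.88 − $421.03 = $699.85

$699.85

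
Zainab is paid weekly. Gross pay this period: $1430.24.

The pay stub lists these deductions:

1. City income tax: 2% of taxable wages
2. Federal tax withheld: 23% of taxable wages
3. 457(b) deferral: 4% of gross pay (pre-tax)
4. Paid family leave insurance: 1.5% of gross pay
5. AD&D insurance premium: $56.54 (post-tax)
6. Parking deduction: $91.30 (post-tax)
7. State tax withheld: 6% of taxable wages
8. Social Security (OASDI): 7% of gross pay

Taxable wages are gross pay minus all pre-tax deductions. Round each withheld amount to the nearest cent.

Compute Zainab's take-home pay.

457(b) deferral: $1430.24 × 0.04 = $57.21
Taxable wages = $1430.24 − $57.21 = $1373.03
State tax withheld: $1373.03 × 0.06 = $82.38
Federal tax withheld: $1373.03 × 0.23 = $315.80
City income tax: $1373.03 × 0.02 = $27.46
Paid family leave insurance: $1430.24 × 0.015 = $21.45
Social Security (OASDI): $1430.24 × 0.07 = $100.12
AD&D insurance premium: $56.54
Parking deduction: $91.30
Total deductions = $57.21 + $82.38 + $315.80 + $27.46 + $21.45 + $100.12 + $56.54 + $91.30 = $752.26
Net pay = $1430.24 − $752.26 = $677.98

$677.98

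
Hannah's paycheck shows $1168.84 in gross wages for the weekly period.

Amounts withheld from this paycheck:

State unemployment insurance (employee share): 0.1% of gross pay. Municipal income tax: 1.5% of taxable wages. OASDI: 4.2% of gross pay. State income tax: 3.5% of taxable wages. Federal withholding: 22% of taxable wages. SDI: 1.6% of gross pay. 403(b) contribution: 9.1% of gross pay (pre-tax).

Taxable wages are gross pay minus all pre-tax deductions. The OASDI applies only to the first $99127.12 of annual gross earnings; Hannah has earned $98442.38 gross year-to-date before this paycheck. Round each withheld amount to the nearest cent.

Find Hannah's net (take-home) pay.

403(b) contribution: $1168.84 × 0.091 = $106.36
Taxable wages = $1168.84 − $106.36 = $1062.48
Municipal income tax: $1062.48 × 0.015 = $15.94
State income tax: $1062.48 × 0.035 = $37.19
Federal withholding: $1062.48 × 0.22 = $233.75
OASDI: only $99127.12 − $98442.38 = $684.74 of this check is subject → $684.74 × 0.042 = $28.76
State unemployment insurance (employee share): $1168.84 × 0.001 = $1.17
SDI: $1168.84 × 0.016 = $18.70
Total deductions = $106.36 + $15.94 + $37.19 + $233.75 + $28.76 + $1.17 + $18.70 = $441.87
Net pay = $1168.84 − $441.87 = $726.97

$726.97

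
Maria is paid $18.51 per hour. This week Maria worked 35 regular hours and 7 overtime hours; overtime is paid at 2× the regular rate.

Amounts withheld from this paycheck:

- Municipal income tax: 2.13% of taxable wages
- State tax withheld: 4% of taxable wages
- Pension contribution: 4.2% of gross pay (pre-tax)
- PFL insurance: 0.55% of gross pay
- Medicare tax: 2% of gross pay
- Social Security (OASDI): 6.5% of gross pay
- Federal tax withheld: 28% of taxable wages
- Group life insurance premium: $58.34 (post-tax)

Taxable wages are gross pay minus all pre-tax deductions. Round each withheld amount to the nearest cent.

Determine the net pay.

$431.92

Regular pay: 35 × $18.51 = $647.85
Overtime pay: 7 × $18.51 × 2 = $259.14
Gross pay = $647.85 + $259.14 = $906.99
Pension contribution: $906.99 × 0.042 = $38.09
Taxable wages = $906.99 − $38.09 = $868.90
Federal tax withheld: $868.90 × 0.28 = $243.29
Municipal income tax: $868.90 × 0.0213 = $18.51
State tax withheld: $868.90 × 0.04 = $34.76
Medicare tax: $906.99 × 0.02 = $18.14
Social Security (OASDI): $906.99 × 0.065 = $58.95
PFL insurance: $906.99 × 0.0055 = $4.99
Group life insurance premium: $58.34
Total deductions = $38.09 + $243.29 + $18.51 + $34.76 + $18.14 + $58.95 + $4.99 + $58.34 = $475.07
Net pay = $906.99 − $475.07 = $431.92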